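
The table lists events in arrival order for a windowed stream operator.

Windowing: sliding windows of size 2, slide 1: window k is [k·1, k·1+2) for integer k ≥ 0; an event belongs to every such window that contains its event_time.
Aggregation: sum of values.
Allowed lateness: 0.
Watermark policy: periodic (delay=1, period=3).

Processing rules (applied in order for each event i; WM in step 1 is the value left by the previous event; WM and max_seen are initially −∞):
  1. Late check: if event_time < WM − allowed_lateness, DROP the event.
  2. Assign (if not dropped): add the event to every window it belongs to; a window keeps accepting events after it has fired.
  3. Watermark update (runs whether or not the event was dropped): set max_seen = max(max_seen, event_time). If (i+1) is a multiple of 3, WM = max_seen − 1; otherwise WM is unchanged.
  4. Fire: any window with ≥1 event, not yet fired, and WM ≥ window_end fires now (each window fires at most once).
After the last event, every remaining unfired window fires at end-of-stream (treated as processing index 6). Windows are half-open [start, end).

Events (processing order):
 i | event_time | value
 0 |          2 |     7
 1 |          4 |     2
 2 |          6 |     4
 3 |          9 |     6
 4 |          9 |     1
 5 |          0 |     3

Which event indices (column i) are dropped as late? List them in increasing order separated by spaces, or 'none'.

i=0 t=2 v=7: → [2,4),[1,3); WM=−∞
i=1 t=4 v=2: → [4,6),[3,5); WM=−∞
i=2 t=6 v=4: → [6,8),[5,7); WM=5; [1,3) fires=7 [2,4) fires=7 [3,5) fires=2
i=3 t=9 v=6: → [9,11),[8,10); WM=5
i=4 t=9 v=1: → [9,11),[8,10); WM=5
i=5 t=0 v=3: DROP (t<5-0); WM=8; [4,6) fires=2 [5,7) fires=4 [6,8) fires=4

5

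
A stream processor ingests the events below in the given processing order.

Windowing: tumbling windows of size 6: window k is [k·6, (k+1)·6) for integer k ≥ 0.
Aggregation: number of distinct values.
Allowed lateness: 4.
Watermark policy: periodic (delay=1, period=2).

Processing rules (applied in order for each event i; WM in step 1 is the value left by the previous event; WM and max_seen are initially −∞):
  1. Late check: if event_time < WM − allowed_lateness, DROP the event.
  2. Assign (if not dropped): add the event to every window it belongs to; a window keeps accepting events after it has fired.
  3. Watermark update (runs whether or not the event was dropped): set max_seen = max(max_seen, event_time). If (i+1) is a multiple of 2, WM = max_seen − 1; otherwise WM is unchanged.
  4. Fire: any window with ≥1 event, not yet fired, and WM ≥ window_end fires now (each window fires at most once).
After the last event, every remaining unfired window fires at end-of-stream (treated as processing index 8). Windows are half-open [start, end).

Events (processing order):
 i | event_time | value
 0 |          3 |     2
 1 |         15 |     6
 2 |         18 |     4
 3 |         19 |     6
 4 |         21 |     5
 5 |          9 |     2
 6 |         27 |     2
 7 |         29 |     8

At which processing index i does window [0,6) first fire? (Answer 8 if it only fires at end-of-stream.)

i=0 t=3 v=2: → [0,6); WM=−∞
i=1 t=15 v=6: → [12,18); WM=14; [0,6) fires=1
i=2 t=18 v=4: → [18,24); WM=14
i=3 t=19 v=6: → [18,24); WM=18; [12,18) fires=1
i=4 t=21 v=5: → [18,24); WM=18
i=5 t=9 v=2: DROP (t<18-4); WM=20
i=6 t=27 v=2: → [24,30); WM=20
i=7 t=29 v=8: → [24,30); WM=28; [18,24) fires=3

1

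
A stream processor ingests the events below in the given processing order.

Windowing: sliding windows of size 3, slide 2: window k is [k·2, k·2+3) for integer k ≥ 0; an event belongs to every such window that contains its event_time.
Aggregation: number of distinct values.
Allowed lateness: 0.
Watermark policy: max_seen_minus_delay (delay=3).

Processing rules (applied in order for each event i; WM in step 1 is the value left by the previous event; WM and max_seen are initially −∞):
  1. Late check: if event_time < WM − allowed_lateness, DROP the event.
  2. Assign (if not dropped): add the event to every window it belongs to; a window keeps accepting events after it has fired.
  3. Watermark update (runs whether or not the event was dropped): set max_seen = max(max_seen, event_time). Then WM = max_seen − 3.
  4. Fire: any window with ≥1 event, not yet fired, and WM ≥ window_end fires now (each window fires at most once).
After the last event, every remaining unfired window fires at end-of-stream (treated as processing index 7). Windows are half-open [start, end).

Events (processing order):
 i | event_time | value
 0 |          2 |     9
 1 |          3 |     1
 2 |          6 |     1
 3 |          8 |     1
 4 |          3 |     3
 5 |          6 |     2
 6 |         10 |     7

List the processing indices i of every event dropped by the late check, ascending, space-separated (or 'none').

4

i=0 t=2 v=9: → [2,5),[0,3); WM=-1
i=1 t=3 v=1: → [2,5); WM=0
i=2 t=6 v=1: → [6,9),[4,7); WM=3; [0,3) fires=1
i=3 t=8 v=1: → [8,11),[6,9); WM=5; [2,5) fires=2
i=4 t=3 v=3: DROP (t<5-0); WM=5
i=5 t=6 v=2: → [6,9),[4,7); WM=5
i=6 t=10 v=7: → [10,13),[8,11); WM=7; [4,7) fires=2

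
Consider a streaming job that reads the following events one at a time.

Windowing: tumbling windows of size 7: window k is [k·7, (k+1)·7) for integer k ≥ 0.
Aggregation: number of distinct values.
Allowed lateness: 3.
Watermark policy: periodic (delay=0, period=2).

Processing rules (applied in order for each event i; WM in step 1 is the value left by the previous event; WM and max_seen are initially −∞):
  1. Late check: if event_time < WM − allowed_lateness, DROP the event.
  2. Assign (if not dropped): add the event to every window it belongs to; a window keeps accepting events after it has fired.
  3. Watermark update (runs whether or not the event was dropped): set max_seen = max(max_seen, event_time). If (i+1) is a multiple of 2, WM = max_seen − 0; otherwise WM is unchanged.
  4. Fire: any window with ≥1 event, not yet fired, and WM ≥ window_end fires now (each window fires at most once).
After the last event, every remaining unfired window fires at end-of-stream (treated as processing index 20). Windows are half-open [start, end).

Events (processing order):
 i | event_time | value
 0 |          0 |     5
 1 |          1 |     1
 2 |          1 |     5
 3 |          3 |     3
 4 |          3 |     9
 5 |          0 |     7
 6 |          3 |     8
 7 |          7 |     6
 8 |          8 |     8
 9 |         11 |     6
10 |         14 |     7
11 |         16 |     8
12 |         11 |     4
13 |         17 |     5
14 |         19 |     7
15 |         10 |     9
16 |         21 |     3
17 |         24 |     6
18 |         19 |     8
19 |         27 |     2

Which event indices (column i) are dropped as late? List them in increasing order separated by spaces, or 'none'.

i=0 t=0 v=5: → [0,7); WM=−∞
i=1 t=1 v=1: → [0,7); WM=1
i=2 t=1 v=5: → [0,7); WM=1
i=3 t=3 v=3: → [0,7); WM=3
i=4 t=3 v=9: → [0,7); WM=3
i=5 t=0 v=7: → [0,7); WM=3
i=6 t=3 v=8: → [0,7); WM=3
i=7 t=7 v=6: → [7,14); WM=7; [0,7) fires=6
i=8 t=8 v=8: → [7,14); WM=7
i=9 t=11 v=6: → [7,14); WM=11
i=10 t=14 v=7: → [14,21); WM=11
i=11 t=16 v=8: → [14,21); WM=16; [7,14) fires=2
i=12 t=11 v=4: DROP (t<16-3); WM=16
i=13 t=17 v=5: → [14,21); WM=17
i=14 t=19 v=7: → [14,21); WM=17
i=15 t=10 v=9: DROP (t<17-3); WM=19
i=16 t=21 v=3: → [21,28); WM=19
i=17 t=24 v=6: → [21,28); WM=24; [14,21) fires=3
i=18 t=19 v=8: DROP (t<24-3); WM=24
i=19 t=27 v=2: → [21,28); WM=27

12 15 18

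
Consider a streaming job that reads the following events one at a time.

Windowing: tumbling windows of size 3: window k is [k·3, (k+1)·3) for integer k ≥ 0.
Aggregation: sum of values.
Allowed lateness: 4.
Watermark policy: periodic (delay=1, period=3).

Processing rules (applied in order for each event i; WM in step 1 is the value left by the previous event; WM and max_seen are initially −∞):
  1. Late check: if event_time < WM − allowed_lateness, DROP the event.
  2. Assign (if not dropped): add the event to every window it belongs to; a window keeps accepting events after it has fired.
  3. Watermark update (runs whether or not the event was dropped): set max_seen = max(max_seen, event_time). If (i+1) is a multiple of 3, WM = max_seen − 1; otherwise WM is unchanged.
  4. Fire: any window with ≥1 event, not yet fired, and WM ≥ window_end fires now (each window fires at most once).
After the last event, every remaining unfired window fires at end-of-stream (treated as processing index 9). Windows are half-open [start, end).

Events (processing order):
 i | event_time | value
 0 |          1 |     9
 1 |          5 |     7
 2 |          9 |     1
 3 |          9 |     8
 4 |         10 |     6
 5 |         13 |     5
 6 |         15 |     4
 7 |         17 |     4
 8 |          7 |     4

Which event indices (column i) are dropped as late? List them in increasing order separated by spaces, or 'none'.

8

i=0 t=1 v=9: → [0,3); WM=−∞
i=1 t=5 v=7: → [3,6); WM=−∞
i=2 t=9 v=1: → [9,12); WM=8; [0,3) fires=9 [3,6) fires=7
i=3 t=9 v=8: → [9,12); WM=8
i=4 t=10 v=6: → [9,12); WM=8
i=5 t=13 v=5: → [12,15); WM=12; [9,12) fires=15
i=6 t=15 v=4: → [15,18); WM=12
i=7 t=17 v=4: → [15,18); WM=12
i=8 t=7 v=4: DROP (t<12-4); WM=16; [12,15) fires=5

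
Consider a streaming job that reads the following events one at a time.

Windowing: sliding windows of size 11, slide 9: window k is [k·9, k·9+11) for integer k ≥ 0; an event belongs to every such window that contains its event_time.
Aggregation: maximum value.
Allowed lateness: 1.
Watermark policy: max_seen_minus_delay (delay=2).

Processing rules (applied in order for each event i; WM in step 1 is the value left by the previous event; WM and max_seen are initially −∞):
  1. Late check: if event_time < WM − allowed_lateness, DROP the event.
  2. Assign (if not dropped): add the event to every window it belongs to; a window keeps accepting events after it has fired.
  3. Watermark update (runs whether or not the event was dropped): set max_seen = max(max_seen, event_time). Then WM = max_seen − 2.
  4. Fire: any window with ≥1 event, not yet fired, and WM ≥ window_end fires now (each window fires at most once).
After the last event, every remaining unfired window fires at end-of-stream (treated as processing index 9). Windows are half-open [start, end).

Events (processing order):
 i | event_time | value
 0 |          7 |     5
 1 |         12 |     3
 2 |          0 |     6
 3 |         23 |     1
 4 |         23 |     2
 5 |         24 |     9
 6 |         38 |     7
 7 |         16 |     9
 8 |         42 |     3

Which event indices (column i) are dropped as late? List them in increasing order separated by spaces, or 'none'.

2 7

i=0 t=7 v=5: → [0,11); WM=5
i=1 t=12 v=3: → [9,20); WM=10
i=2 t=0 v=6: DROP (t<10-1); WM=10
i=3 t=23 v=1: → [18,29); WM=21; [0,11) fires=5 [9,20) fires=3
i=4 t=23 v=2: → [18,29); WM=21
i=5 t=24 v=9: → [18,29); WM=22
i=6 t=38 v=7: → [36,47); WM=36; [18,29) fires=9
i=7 t=16 v=9: DROP (t<36-1); WM=36
i=8 t=42 v=3: → [36,47); WM=40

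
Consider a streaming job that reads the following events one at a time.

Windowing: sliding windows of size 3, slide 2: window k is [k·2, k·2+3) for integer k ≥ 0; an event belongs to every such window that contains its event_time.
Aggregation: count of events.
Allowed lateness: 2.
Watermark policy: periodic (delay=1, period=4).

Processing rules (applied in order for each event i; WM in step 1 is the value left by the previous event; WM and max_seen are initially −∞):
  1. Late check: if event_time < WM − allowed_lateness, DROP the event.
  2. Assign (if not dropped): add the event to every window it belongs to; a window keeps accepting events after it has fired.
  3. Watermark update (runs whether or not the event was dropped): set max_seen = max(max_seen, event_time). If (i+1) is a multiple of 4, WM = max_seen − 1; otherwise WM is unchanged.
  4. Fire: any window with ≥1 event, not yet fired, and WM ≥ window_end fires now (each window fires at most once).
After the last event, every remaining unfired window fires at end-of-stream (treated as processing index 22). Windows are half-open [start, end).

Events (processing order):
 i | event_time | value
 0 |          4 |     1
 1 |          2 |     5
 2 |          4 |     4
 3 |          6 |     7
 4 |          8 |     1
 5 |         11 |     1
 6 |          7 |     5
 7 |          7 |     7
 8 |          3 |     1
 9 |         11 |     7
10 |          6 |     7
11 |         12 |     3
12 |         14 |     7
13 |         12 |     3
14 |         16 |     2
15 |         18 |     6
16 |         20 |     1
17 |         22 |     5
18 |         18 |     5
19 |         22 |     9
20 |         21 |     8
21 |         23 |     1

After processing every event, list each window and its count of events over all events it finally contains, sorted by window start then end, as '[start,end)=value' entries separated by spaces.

i=0 t=4 v=1: → [4,7),[2,5); WM=−∞
i=1 t=2 v=5: → [2,5),[0,3); WM=−∞
i=2 t=4 v=4: → [4,7),[2,5); WM=−∞
i=3 t=6 v=7: → [6,9),[4,7); WM=5; [0,3) fires=1 [2,5) fires=3
i=4 t=8 v=1: → [8,11),[6,9); WM=5
i=5 t=11 v=1: → [10,13); WM=5
i=6 t=7 v=5: → [6,9); WM=5
i=7 t=7 v=7: → [6,9); WM=10; [4,7) fires=3 [6,9) fires=4
i=8 t=3 v=1: DROP (t<10-2); WM=10
i=9 t=11 v=7: → [10,13); WM=10
i=10 t=6 v=7: DROP (t<10-2); WM=10
i=11 t=12 v=3: → [12,15),[10,13); WM=11; [8,11) fires=1
i=12 t=14 v=7: → [14,17),[12,15); WM=11
i=13 t=12 v=3: → [12,15),[10,13); WM=11
i=14 t=16 v=2: → [16,19),[14,17); WM=11
i=15 t=18 v=6: → [18,21),[16,19); WM=17; [10,13) fires=4 [12,15) fires=3 [14,17) fires=2
i=16 t=20 v=1: → [20,23),[18,21); WM=17
i=17 t=22 v=5: → [22,25),[20,23); WM=17
i=18 t=18 v=5: → [18,21),[16,19); WM=17
i=19 t=22 v=9: → [22,25),[20,23); WM=21; [16,19) fires=3 [18,21) fires=3
i=20 t=21 v=8: → [20,23); WM=21
i=21 t=23 v=1: → [22,25); WM=21

[0,3)=1 [2,5)=3 [4,7)=3 [6,9)=4 [8,11)=1 [10,13)=4 [12,15)=3 [14,17)=2 [16,19)=3 [18,21)=3 [20,23)=4 [22,25)=3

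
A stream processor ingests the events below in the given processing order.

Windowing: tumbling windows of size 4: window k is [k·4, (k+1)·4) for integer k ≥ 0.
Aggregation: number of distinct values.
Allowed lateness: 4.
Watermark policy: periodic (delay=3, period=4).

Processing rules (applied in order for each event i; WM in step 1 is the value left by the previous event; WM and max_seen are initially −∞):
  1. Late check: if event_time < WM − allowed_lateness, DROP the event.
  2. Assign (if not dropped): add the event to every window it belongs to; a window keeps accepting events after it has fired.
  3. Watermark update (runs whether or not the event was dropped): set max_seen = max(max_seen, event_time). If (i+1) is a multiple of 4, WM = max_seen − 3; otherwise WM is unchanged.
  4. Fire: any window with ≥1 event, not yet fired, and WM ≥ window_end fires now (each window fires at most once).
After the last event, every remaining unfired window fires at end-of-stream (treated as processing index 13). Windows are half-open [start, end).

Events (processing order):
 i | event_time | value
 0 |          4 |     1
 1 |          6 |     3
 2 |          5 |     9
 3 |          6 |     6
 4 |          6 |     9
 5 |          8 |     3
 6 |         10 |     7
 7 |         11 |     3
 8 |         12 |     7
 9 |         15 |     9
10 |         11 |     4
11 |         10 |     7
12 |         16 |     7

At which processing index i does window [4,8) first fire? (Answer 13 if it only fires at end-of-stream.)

7

i=0 t=4 v=1: → [4,8); WM=−∞
i=1 t=6 v=3: → [4,8); WM=−∞
i=2 t=5 v=9: → [4,8); WM=−∞
i=3 t=6 v=6: → [4,8); WM=3
i=4 t=6 v=9: → [4,8); WM=3
i=5 t=8 v=3: → [8,12); WM=3
i=6 t=10 v=7: → [8,12); WM=3
i=7 t=11 v=3: → [8,12); WM=8; [4,8) fires=4
i=8 t=12 v=7: → [12,16); WM=8
i=9 t=15 v=9: → [12,16); WM=8
i=10 t=11 v=4: → [8,12); WM=8
i=11 t=10 v=7: → [8,12); WM=12; [8,12) fires=3
i=12 t=16 v=7: → [16,20); WM=12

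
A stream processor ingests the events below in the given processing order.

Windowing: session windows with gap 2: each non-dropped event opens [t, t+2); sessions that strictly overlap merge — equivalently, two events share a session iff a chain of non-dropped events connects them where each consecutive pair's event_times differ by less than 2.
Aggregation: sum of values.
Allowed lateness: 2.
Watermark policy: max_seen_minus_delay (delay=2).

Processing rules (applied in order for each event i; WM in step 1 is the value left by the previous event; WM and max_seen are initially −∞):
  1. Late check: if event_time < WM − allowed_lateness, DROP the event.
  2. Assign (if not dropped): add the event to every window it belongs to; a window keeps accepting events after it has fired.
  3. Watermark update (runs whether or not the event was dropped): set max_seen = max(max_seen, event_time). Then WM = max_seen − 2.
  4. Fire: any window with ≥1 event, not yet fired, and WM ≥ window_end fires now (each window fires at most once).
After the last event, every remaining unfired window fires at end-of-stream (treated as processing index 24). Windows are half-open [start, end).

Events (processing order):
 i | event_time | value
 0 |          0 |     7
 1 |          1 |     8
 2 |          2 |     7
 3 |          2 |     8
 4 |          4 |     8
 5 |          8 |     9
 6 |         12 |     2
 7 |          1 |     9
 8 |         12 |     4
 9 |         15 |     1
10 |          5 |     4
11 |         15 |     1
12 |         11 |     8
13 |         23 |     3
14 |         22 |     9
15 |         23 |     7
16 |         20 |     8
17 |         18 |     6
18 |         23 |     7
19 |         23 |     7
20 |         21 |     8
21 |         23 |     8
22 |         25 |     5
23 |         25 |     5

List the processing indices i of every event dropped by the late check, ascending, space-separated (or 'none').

i=0 t=0 v=7: → [0,2); WM=-2
i=1 t=1 v=8: → [0,3); WM=-1
i=2 t=2 v=7: → [0,4); WM=0
i=3 t=2 v=8: → [0,4); WM=0
i=4 t=4 v=8: → [4,6); WM=2
i=5 t=8 v=9: → [8,10); WM=6
i=6 t=12 v=2: → [12,14); WM=10
i=7 t=1 v=9: DROP (t<10-2); WM=10
i=8 t=12 v=4: → [12,14); WM=10
i=9 t=15 v=1: → [15,17); WM=13
i=10 t=5 v=4: DROP (t<13-2); WM=13
i=11 t=15 v=1: → [15,17); WM=13
i=12 t=11 v=8: → [11,14); WM=13
i=13 t=23 v=3: → [23,25); WM=21
i=14 t=22 v=9: → [22,25); WM=21
i=15 t=23 v=7: → [22,25); WM=21
i=16 t=20 v=8: → [20,22); WM=21
i=17 t=18 v=6: DROP (t<21-2); WM=21
i=18 t=23 v=7: → [22,25); WM=21
i=19 t=23 v=7: → [22,25); WM=21
i=20 t=21 v=8: → [20,25); WM=21
i=21 t=23 v=8: → [20,25); WM=21
i=22 t=25 v=5: → [25,27); WM=23
i=23 t=25 v=5: → [25,27); WM=23

7 10 17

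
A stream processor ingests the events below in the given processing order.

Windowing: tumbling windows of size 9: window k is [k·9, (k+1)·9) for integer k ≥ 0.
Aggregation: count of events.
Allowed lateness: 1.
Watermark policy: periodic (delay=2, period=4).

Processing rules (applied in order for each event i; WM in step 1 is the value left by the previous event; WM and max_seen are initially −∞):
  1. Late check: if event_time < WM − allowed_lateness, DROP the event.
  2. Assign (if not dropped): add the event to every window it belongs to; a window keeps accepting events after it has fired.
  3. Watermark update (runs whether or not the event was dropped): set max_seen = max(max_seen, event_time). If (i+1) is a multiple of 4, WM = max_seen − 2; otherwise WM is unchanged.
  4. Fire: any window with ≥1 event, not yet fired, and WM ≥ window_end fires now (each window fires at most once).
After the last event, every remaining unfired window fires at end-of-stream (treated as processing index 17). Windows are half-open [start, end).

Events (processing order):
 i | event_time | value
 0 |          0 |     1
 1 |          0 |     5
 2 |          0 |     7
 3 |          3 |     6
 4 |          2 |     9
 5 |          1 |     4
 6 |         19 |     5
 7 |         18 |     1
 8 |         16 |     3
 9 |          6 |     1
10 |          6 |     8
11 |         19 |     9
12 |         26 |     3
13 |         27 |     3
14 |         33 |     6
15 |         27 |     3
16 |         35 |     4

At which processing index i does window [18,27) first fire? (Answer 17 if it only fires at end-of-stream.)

i=0 t=0 v=1: → [0,9); WM=−∞
i=1 t=0 v=5: → [0,9); WM=−∞
i=2 t=0 v=7: → [0,9); WM=−∞
i=3 t=3 v=6: → [0,9); WM=1
i=4 t=2 v=9: → [0,9); WM=1
i=5 t=1 v=4: → [0,9); WM=1
i=6 t=19 v=5: → [18,27); WM=1
i=7 t=18 v=1: → [18,27); WM=17; [0,9) fires=6
i=8 t=16 v=3: → [9,18); WM=17
i=9 t=6 v=1: DROP (t<17-1); WM=17
i=10 t=6 v=8: DROP (t<17-1); WM=17
i=11 t=19 v=9: → [18,27); WM=17
i=12 t=26 v=3: → [18,27); WM=17
i=13 t=27 v=3: → [27,36); WM=17
i=14 t=33 v=6: → [27,36); WM=17
i=15 t=27 v=3: → [27,36); WM=31; [9,18) fires=1 [18,27) fires=4
i=16 t=35 v=4: → [27,36); WM=31

15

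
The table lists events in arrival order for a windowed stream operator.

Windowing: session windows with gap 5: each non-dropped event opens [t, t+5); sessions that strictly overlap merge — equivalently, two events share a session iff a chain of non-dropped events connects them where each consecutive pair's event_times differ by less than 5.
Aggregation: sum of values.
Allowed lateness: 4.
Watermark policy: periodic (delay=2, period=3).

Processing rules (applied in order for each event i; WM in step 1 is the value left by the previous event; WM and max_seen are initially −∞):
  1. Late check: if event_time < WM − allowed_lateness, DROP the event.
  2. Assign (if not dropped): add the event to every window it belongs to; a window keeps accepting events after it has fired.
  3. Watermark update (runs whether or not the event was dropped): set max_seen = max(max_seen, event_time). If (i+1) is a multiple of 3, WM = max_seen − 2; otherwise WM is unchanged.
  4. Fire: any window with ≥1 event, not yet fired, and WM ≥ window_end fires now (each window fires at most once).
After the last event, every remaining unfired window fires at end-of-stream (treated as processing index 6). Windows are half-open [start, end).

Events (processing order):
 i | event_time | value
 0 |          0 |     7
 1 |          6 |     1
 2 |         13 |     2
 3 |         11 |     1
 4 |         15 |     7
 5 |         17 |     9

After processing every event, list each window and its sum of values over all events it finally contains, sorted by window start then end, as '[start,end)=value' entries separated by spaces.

i=0 t=0 v=7: → [0,5); WM=−∞
i=1 t=6 v=1: → [6,11); WM=−∞
i=2 t=13 v=2: → [13,18); WM=11
i=3 t=11 v=1: → [11,18); WM=11
i=4 t=15 v=7: → [11,20); WM=11
i=5 t=17 v=9: → [11,22); WM=15

[0,5)=7 [6,11)=1 [11,22)=19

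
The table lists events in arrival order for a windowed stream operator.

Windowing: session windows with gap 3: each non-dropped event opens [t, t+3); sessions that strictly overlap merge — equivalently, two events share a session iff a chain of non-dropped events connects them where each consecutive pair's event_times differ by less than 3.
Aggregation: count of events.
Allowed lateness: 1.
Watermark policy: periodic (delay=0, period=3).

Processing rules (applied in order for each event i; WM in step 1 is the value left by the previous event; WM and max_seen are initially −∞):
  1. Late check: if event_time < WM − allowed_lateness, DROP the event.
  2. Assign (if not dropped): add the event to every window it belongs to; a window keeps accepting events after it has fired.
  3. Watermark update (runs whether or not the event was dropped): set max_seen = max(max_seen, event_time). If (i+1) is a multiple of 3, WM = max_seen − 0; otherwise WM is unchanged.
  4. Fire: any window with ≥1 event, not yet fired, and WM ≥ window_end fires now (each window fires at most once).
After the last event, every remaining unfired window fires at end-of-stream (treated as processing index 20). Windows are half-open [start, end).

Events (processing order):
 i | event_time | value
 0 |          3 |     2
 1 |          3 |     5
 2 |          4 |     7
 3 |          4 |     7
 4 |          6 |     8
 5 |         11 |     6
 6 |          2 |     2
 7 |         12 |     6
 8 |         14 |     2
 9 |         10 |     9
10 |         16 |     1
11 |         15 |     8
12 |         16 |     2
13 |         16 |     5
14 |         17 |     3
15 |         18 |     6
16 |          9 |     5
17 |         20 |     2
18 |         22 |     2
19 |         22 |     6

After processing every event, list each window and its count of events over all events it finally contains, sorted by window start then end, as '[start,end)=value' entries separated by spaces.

i=0 t=3 v=2: → [3,6); WM=−∞
i=1 t=3 v=5: → [3,6); WM=−∞
i=2 t=4 v=7: → [3,7); WM=4
i=3 t=4 v=7: → [3,7); WM=4
i=4 t=6 v=8: → [3,9); WM=4
i=5 t=11 v=6: → [11,14); WM=11
i=6 t=2 v=2: DROP (t<11-1); WM=11
i=7 t=12 v=6: → [11,15); WM=11
i=8 t=14 v=2: → [11,17); WM=14
i=9 t=10 v=9: DROP (t<14-1); WM=14
i=10 t=16 v=1: → [11,19); WM=14
i=11 t=15 v=8: → [11,19); WM=16
i=12 t=16 v=2: → [11,19); WM=16
i=13 t=16 v=5: → [11,19); WM=16
i=14 t=17 v=3: → [11,20); WM=17
i=15 t=18 v=6: → [11,21); WM=17
i=16 t=9 v=5: DROP (t<17-1); WM=17
i=17 t=20 v=2: → [11,23); WM=20
i=18 t=22 v=2: → [11,25); WM=20
i=19 t=22 v=6: → [11,25); WM=20

[3,9)=5 [11,25)=12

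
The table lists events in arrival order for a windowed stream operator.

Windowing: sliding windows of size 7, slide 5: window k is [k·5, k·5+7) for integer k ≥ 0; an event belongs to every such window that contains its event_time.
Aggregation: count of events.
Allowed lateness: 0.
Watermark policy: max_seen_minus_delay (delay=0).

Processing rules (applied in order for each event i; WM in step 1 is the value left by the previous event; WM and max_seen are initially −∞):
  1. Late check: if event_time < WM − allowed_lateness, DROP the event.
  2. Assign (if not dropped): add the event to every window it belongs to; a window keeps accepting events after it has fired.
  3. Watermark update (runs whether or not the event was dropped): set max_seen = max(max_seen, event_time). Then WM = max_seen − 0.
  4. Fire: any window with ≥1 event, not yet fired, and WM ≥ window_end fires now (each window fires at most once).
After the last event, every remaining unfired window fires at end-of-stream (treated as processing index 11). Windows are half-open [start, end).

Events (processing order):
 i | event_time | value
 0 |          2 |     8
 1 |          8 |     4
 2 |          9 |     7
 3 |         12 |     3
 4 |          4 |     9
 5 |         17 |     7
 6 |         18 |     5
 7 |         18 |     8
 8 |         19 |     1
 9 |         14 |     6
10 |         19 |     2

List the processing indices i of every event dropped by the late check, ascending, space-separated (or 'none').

4 9

i=0 t=2 v=8: → [0,7); WM=2
i=1 t=8 v=4: → [5,12); WM=8; [0,7) fires=1
i=2 t=9 v=7: → [5,12); WM=9
i=3 t=12 v=3: → [10,17); WM=12; [5,12) fires=2
i=4 t=4 v=9: DROP (t<12-0); WM=12
i=5 t=17 v=7: → [15,22); WM=17; [10,17) fires=1
i=6 t=18 v=5: → [15,22); WM=18
i=7 t=18 v=8: → [15,22); WM=18
i=8 t=19 v=1: → [15,22); WM=19
i=9 t=14 v=6: DROP (t<19-0); WM=19
i=10 t=19 v=2: → [15,22); WM=19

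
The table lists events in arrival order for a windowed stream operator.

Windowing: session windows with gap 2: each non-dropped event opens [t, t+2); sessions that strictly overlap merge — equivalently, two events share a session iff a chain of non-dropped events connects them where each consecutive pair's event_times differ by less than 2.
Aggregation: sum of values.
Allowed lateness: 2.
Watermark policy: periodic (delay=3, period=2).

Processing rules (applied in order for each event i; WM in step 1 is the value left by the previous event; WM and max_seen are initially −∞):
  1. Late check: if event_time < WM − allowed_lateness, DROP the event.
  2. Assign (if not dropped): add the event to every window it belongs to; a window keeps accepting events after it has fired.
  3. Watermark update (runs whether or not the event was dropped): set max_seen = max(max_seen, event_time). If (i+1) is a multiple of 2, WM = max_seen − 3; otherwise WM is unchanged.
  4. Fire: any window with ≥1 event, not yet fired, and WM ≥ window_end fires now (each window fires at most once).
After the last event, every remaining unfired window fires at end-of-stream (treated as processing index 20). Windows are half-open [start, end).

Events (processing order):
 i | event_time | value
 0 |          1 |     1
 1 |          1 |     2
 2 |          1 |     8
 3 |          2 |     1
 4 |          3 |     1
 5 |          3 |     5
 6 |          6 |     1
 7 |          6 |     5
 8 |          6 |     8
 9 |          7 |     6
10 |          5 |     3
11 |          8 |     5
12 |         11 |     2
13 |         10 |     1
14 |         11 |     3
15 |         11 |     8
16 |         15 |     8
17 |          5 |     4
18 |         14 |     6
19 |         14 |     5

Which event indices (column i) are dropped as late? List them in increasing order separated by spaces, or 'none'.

17

i=0 t=1 v=1: → [1,3); WM=−∞
i=1 t=1 v=2: → [1,3); WM=-2
i=2 t=1 v=8: → [1,3); WM=-2
i=3 t=2 v=1: → [1,4); WM=-1
i=4 t=3 v=1: → [1,5); WM=-1
i=5 t=3 v=5: → [1,5); WM=0
i=6 t=6 v=1: → [6,8); WM=0
i=7 t=6 v=5: → [6,8); WM=3
i=8 t=6 v=8: → [6,8); WM=3
i=9 t=7 v=6: → [6,9); WM=4
i=10 t=5 v=3: → [5,9); WM=4
i=11 t=8 v=5: → [5,10); WM=5
i=12 t=11 v=2: → [11,13); WM=5
i=13 t=10 v=1: → [10,13); WM=8
i=14 t=11 v=3: → [10,13); WM=8
i=15 t=11 v=8: → [10,13); WM=8
i=16 t=15 v=8: → [15,17); WM=8
i=17 t=5 v=4: DROP (t<8-2); WM=12
i=18 t=14 v=6: → [14,17); WM=12
i=19 t=14 v=5: → [14,17); WM=12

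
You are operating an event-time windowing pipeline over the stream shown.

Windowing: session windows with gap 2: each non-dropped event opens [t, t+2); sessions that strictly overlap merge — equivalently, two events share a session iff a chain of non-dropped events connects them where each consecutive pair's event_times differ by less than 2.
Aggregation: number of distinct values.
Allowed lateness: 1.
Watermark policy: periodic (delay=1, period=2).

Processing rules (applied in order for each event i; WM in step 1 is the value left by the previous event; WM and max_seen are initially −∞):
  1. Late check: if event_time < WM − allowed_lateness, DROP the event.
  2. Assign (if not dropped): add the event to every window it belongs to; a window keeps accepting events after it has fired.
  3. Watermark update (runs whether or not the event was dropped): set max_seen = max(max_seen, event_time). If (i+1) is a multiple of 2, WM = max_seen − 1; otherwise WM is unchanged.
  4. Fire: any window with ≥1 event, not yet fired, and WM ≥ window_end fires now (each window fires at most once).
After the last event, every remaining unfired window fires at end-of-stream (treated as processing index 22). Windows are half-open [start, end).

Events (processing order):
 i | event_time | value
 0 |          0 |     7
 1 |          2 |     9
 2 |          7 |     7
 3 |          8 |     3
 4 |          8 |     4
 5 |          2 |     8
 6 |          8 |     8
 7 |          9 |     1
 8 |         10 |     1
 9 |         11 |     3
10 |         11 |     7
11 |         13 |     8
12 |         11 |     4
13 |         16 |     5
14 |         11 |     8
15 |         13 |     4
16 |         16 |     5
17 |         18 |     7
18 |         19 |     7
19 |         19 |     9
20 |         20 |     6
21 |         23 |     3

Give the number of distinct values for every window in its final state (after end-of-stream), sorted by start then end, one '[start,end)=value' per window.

[0,2)=1 [2,4)=1 [7,13)=5 [13,15)=1 [16,18)=1 [18,22)=3 [23,25)=1

i=0 t=0 v=7: → [0,2); WM=−∞
i=1 t=2 v=9: → [2,4); WM=1
i=2 t=7 v=7: → [7,9); WM=1
i=3 t=8 v=3: → [7,10); WM=7
i=4 t=8 v=4: → [7,10); WM=7
i=5 t=2 v=8: DROP (t<7-1); WM=7
i=6 t=8 v=8: → [7,10); WM=7
i=7 t=9 v=1: → [7,11); WM=8
i=8 t=10 v=1: → [7,12); WM=8
i=9 t=11 v=3: → [7,13); WM=10
i=10 t=11 v=7: → [7,13); WM=10
i=11 t=13 v=8: → [13,15); WM=12
i=12 t=11 v=4: → [7,13); WM=12
i=13 t=16 v=5: → [16,18); WM=15
i=14 t=11 v=8: DROP (t<15-1); WM=15
i=15 t=13 v=4: DROP (t<15-1); WM=15
i=16 t=16 v=5: → [16,18); WM=15
i=17 t=18 v=7: → [18,20); WM=17
i=18 t=19 v=7: → [18,21); WM=17
i=19 t=19 v=9: → [18,21); WM=18
i=20 t=20 v=6: → [18,22); WM=18
i=21 t=23 v=3: → [23,25); WM=22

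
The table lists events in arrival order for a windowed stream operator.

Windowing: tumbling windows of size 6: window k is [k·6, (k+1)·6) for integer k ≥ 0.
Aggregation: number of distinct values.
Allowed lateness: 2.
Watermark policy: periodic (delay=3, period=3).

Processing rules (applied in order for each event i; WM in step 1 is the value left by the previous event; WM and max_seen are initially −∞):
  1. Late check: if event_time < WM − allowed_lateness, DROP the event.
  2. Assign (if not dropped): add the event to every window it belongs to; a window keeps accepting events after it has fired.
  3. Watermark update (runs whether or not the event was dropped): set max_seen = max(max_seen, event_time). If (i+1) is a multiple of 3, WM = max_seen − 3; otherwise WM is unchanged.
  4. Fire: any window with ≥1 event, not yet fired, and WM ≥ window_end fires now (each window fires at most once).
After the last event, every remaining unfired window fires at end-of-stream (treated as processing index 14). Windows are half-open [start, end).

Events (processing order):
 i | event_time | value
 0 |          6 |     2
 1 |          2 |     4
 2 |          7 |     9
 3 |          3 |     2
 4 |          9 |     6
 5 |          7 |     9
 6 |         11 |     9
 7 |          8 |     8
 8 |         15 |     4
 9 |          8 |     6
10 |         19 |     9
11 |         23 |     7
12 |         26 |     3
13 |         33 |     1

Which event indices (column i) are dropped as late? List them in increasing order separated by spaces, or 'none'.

i=0 t=6 v=2: → [6,12); WM=−∞
i=1 t=2 v=4: → [0,6); WM=−∞
i=2 t=7 v=9: → [6,12); WM=4
i=3 t=3 v=2: → [0,6); WM=4
i=4 t=9 v=6: → [6,12); WM=4
i=5 t=7 v=9: → [6,12); WM=6; [0,6) fires=2
i=6 t=11 v=9: → [6,12); WM=6
i=7 t=8 v=8: → [6,12); WM=6
i=8 t=15 v=4: → [12,18); WM=12; [6,12) fires=4
i=9 t=8 v=6: DROP (t<12-2); WM=12
i=10 t=19 v=9: → [18,24); WM=12
i=11 t=23 v=7: → [18,24); WM=20; [12,18) fires=1
i=12 t=26 v=3: → [24,30); WM=20
i=13 t=33 v=1: → [30,36); WM=20

9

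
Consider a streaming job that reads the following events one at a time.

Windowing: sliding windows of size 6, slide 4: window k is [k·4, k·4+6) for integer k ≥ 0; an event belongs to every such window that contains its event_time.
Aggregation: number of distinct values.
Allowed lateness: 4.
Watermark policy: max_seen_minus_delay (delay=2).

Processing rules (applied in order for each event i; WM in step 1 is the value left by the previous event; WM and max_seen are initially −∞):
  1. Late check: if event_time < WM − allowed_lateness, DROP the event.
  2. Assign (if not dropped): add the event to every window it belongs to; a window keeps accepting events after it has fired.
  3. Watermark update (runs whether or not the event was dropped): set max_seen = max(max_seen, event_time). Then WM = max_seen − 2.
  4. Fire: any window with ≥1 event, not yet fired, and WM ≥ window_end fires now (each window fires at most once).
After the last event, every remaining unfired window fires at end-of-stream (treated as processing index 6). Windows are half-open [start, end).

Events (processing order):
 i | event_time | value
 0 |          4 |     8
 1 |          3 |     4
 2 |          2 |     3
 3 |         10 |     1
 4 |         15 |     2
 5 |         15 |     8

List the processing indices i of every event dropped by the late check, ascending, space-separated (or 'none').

none

i=0 t=4 v=8: → [4,10),[0,6); WM=2
i=1 t=3 v=4: → [0,6); WM=2
i=2 t=2 v=3: → [0,6); WM=2
i=3 t=10 v=1: → [8,14); WM=8; [0,6) fires=3
i=4 t=15 v=2: → [12,18); WM=13; [4,10) fires=1
i=5 t=15 v=8: → [12,18); WM=13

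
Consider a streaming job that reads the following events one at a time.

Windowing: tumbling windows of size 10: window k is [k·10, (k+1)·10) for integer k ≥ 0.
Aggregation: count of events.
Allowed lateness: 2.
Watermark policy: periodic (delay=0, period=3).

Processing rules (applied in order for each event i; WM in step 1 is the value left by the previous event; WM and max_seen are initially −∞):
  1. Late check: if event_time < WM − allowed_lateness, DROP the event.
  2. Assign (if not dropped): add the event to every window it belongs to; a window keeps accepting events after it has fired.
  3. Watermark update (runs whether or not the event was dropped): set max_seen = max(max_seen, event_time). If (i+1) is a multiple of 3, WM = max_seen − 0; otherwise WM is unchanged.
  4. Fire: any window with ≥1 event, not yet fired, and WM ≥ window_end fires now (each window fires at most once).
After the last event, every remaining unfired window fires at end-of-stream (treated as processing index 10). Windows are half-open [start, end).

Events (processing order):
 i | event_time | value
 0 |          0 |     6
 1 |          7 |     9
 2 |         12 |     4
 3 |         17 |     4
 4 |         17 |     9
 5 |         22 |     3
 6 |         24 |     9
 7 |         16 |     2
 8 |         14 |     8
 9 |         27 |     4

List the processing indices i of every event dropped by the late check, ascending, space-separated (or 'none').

i=0 t=0 v=6: → [0,10); WM=−∞
i=1 t=7 v=9: → [0,10); WM=−∞
i=2 t=12 v=4: → [10,20); WM=12; [0,10) fires=2
i=3 t=17 v=4: → [10,20); WM=12
i=4 t=17 v=9: → [10,20); WM=12
i=5 t=22 v=3: → [20,30); WM=22; [10,20) fires=3
i=6 t=24 v=9: → [20,30); WM=22
i=7 t=16 v=2: DROP (t<22-2); WM=22
i=8 t=14 v=8: DROP (t<22-2); WM=24
i=9 t=27 v=4: → [20,30); WM=24

7 8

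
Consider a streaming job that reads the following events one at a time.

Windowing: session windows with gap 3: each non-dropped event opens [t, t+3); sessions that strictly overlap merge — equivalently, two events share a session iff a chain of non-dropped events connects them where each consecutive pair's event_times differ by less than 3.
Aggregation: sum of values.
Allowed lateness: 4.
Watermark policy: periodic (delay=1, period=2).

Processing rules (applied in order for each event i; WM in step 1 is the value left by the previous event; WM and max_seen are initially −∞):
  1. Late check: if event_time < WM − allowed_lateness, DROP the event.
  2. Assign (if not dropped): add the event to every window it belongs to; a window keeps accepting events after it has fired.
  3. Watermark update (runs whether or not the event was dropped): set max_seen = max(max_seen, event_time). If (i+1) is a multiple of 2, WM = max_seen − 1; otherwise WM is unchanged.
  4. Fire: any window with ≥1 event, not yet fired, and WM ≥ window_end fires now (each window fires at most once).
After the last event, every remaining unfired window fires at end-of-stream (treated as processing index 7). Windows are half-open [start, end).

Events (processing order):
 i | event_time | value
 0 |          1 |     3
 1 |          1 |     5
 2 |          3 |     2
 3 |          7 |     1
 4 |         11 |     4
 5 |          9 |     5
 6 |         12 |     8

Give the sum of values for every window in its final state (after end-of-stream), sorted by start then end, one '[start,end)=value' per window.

i=0 t=1 v=3: → [1,4); WM=−∞
i=1 t=1 v=5: → [1,4); WM=0
i=2 t=3 v=2: → [1,6); WM=0
i=3 t=7 v=1: → [7,10); WM=6
i=4 t=11 v=4: → [11,14); WM=6
i=5 t=9 v=5: → [7,14); WM=10
i=6 t=12 v=8: → [7,15); WM=10

[1,6)=10 [7,15)=18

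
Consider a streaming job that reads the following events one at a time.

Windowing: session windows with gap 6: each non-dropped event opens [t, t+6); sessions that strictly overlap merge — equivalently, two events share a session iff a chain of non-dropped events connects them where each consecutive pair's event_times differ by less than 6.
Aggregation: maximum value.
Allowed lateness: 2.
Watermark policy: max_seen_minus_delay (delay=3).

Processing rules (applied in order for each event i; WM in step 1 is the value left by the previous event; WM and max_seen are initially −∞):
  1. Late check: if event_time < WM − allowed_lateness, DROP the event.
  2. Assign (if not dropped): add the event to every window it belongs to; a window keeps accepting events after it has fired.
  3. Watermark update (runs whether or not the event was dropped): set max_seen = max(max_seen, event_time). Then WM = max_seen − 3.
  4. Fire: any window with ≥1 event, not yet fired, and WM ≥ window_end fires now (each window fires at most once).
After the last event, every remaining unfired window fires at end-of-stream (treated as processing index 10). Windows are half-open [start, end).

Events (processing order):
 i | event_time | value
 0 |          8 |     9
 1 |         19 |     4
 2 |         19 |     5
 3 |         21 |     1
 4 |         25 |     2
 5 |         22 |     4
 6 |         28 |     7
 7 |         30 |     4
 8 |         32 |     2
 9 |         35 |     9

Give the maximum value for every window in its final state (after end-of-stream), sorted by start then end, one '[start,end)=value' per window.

[8,14)=9 [19,41)=9

i=0 t=8 v=9: → [8,14); WM=5
i=1 t=19 v=4: → [19,25); WM=16
i=2 t=19 v=5: → [19,25); WM=16
i=3 t=21 v=1: → [19,27); WM=18
i=4 t=25 v=2: → [19,31); WM=22
i=5 t=22 v=4: → [19,31); WM=22
i=6 t=28 v=7: → [19,34); WM=25
i=7 t=30 v=4: → [19,36); WM=27
i=8 t=32 v=2: → [19,38); WM=29
i=9 t=35 v=9: → [19,41); WM=32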